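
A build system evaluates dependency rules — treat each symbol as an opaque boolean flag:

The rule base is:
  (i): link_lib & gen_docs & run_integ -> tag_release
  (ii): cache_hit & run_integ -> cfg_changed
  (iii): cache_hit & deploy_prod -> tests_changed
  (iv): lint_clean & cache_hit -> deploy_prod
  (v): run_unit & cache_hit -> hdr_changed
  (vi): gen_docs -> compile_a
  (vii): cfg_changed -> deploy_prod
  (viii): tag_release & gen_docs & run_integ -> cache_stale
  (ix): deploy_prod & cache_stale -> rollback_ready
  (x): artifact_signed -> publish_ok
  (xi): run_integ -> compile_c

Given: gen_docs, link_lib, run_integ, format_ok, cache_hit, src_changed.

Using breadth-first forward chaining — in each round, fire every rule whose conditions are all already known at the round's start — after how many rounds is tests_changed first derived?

Round 1 — (i), (ii), (vi), (xi), derive tag_release, cfg_changed, compile_a, compile_c.
Round 2 — (vii), (viii), derive deploy_prod, cache_stale.
Round 3 — (iii), (ix), derive tests_changed, rollback_ready.
tests_changed first appears in round 3.

3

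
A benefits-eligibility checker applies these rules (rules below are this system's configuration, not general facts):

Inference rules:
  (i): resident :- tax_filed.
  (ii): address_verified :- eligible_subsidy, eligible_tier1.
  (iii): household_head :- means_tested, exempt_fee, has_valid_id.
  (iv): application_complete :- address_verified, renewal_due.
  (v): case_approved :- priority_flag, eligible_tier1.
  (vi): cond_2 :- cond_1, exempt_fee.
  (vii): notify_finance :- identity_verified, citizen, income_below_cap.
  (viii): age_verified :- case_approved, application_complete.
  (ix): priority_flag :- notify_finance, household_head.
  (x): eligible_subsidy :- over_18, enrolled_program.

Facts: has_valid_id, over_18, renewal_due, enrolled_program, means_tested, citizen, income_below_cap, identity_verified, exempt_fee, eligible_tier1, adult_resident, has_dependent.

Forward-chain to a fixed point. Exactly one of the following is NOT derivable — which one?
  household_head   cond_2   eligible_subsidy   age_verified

[1] (iii) [household_head :- means_tested, exempt_fee, has_valid_id.]; (vii) [notify_finance :- identity_verified, citizen, income_below_cap.]; (x) [eligible_subsidy :- over_18, enrolled_program.]. ⇒ new: household_head, notify_finance, eligible_subsidy.
[2] (ii) [address_verified :- eligible_subsidy, eligible_tier1.]; (ix) [priority_flag :- notify_finance, household_head.]. ⇒ new: address_verified, priority_flag.
[3] (iv) [application_complete :- address_verified, renewal_due.]; (v) [case_approved :- priority_flag, eligible_tier1.]. ⇒ new: application_complete, case_approved.
[4] (viii) [age_verified :- case_approved, application_complete.]. ⇒ new: age_verified.
Derived: eligible_subsidy (round 1), age_verified (round 4), household_head (round 1). cond_2 never appears in any round.

cond_2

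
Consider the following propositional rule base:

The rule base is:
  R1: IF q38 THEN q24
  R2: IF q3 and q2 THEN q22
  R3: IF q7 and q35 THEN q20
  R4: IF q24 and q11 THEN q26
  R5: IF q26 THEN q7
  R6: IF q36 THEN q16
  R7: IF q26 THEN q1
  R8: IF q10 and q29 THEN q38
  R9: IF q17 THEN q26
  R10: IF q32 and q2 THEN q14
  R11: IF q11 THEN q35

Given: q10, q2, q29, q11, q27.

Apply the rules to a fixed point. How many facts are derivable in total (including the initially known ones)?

Round 1 fires R8, R11, giving q38, q35.
Round 2 fires R1, giving q24.
Round 3 fires R4, giving q26.
Round 4 fires R5, R7, giving q7, q1.
Round 5 fires R3, giving q20.
Closure: {q1, q10, q11, q2, q20, q24, q26, q27, q29, q35, q38, q7} — 12 facts.

12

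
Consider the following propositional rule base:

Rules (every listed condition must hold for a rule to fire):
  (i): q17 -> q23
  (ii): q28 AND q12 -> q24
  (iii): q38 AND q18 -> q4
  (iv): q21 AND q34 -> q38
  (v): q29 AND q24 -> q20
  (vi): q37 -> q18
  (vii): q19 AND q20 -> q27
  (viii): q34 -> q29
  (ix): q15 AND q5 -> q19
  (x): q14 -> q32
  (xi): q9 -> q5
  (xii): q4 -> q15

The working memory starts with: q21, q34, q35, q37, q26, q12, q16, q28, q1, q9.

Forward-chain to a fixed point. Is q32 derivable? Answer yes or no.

Round 1: (ii) [q28 AND q12 -> q24]; (iv) [q21 AND q34 -> q38]; (vi) [q37 -> q18]; (viii) [q34 -> q29]; (xi) [q9 -> q5]. New: q24, q38, q18, q29, q5.
Round 2: (iii) [q38 AND q18 -> q4]; (v) [q29 AND q24 -> q20]. New: q4, q20.
Round 3: (xii) [q4 -> q15]. New: q15.
Round 4: (ix) [q15 AND q5 -> q19]. New: q19.
Round 5: (vii) [q19 AND q20 -> q27]. New: q27.
Fixed point reached. q32 is concluded only by (x); (x) needs q14 (never derived).

no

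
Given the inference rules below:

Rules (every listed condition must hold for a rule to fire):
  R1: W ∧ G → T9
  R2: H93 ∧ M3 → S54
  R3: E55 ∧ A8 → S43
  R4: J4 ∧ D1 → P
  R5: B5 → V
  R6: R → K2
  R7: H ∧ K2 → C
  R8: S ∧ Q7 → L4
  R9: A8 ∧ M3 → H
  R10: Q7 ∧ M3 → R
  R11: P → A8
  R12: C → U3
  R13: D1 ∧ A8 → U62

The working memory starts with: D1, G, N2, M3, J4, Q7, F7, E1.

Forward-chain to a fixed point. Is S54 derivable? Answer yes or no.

Round 1 — R4, R10, derive P, R.
Round 2 — R6, R11, derive K2, A8.
Round 3 — R9, R13, derive H, U62.
Round 4 — R7, derive C.
Round 5 — R12, derive U3.
Fixed point reached. S54 is concluded only by R2; R2 needs H93 (never derived).

no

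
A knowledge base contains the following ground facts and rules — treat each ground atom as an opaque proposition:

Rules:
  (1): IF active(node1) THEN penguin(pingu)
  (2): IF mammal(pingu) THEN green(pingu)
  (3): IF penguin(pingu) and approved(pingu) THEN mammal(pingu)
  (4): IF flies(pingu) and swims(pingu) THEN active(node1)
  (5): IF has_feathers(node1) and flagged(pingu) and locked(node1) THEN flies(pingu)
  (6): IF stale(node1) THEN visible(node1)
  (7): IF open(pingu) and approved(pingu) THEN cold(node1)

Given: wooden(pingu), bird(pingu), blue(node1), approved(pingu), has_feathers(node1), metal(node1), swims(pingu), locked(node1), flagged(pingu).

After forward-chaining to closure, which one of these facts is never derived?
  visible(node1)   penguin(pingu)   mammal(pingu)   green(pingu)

Round 1: (5) [IF has_feathers(node1) and flagged(pingu) and locked(node1) THEN flies(pingu)]. New: flies(pingu).
Round 2: (4) [IF flies(pingu) and swims(pingu) THEN active(node1)]. New: active(node1).
Round 3: (1) [IF active(node1) THEN penguin(pingu)]. New: penguin(pingu).
Round 4: (3) [IF penguin(pingu) and approved(pingu) THEN mammal(pingu)]. New: mammal(pingu).
Round 5: (2) [IF mammal(pingu) THEN green(pingu)]. New: green(pingu).
Derived: mammal(pingu) (round 4), penguin(pingu) (round 3), green(pingu) (round 5). visible(node1) never appears in any round.

visible(node1)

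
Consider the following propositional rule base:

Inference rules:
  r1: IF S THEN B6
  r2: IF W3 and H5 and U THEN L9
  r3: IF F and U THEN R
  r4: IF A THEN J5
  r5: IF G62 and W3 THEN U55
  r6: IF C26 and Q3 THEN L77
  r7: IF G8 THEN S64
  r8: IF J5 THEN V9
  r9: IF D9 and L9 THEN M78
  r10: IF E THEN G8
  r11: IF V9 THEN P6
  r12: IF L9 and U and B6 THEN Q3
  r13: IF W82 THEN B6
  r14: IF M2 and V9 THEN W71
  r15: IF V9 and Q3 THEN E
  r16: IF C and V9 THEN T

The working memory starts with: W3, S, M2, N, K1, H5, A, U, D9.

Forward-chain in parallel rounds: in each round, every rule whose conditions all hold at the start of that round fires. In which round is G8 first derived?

Round 1 — r1, r2, r4, derive B6, L9, J5.
Round 2 — r8, r9, r12, derive V9, M78, Q3.
Round 3 — r11, r14, r15, derive P6, W71, E.
Round 4 — r10, derive G8.
G8 first appears in round 4.

4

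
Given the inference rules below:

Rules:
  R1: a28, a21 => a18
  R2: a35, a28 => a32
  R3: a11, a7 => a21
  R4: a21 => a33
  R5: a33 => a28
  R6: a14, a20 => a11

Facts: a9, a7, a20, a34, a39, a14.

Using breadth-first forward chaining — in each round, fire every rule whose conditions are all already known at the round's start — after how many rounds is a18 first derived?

[1] R6 [a14, a20 => a11]. ⇒ new: a11.
[2] R3 [a11, a7 => a21]. ⇒ new: a21.
[3] R4 [a21 => a33]. ⇒ new: a33.
[4] R5 [a33 => a28]. ⇒ new: a28.
[5] R1 [a28, a21 => a18]. ⇒ new: a18.
a18 first appears in round 5.

5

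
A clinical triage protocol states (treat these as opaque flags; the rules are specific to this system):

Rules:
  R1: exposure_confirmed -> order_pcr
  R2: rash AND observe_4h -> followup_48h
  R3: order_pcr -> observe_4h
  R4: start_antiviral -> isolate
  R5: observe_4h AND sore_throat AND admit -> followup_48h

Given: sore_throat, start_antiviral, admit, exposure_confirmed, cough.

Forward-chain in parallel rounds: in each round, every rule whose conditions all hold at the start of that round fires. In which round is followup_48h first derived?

3

[1] R1 [exposure_confirmed -> order_pcr]; R4 [start_antiviral -> isolate]. ⇒ new: order_pcr, isolate.
[2] R3 [order_pcr -> observe_4h]. ⇒ new: observe_4h.
[3] R5 [observe_4h AND sore_throat AND admit -> followup_48h]. ⇒ new: followup_48h.
followup_48h first appears in round 3.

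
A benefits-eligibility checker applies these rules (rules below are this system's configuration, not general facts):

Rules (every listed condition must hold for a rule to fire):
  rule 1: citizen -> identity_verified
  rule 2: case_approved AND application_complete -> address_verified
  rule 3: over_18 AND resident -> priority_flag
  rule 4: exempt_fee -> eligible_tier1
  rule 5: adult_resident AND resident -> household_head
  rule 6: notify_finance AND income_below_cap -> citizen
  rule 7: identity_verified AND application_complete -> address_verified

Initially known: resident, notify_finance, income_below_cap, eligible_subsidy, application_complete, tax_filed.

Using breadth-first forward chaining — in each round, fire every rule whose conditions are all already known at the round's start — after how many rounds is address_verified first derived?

3

Round 1 — rule 6, derive citizen.
Round 2 — rule 1, derive identity_verified.
Round 3 — rule 7, derive address_verified.
address_verified first appears in round 3.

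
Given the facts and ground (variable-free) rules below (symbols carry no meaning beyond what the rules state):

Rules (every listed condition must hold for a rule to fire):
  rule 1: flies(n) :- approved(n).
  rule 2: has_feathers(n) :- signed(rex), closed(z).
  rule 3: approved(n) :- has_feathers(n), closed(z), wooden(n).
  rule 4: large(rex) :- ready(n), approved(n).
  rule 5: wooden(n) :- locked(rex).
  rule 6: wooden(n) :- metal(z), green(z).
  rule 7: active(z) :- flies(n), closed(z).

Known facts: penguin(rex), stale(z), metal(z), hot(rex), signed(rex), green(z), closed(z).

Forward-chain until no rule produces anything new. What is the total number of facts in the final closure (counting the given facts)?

12

Round 1: rule 2 [has_feathers(n) :- signed(rex), closed(z).]; rule 6 [wooden(n) :- metal(z), green(z).]. New: has_feathers(n), wooden(n).
Round 2: rule 3 [approved(n) :- has_feathers(n), closed(z), wooden(n).]. New: approved(n).
Round 3: rule 1 [flies(n) :- approved(n).]. New: flies(n).
Round 4: rule 7 [active(z) :- flies(n), closed(z).]. New: active(z).
Closure: {active(z), approved(n), closed(z), flies(n), green(z), has_feathers(n), hot(rex), metal(z), penguin(rex), signed(rex), stale(z), wooden(n)} — 12 facts.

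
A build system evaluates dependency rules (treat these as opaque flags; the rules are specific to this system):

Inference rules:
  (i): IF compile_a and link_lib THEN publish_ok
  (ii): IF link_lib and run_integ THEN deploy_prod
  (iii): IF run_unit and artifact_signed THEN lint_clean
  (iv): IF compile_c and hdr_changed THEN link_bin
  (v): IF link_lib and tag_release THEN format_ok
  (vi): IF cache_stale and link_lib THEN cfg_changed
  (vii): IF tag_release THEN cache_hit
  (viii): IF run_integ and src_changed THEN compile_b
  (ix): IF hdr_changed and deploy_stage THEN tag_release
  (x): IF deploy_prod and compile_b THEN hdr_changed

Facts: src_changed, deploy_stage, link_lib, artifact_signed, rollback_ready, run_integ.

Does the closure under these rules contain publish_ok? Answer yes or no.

Round 1: (ii) [IF link_lib and run_integ THEN deploy_prod]; (viii) [IF run_integ and src_changed THEN compile_b]. New: deploy_prod, compile_b.
Round 2: (x) [IF deploy_prod and compile_b THEN hdr_changed]. New: hdr_changed.
Round 3: (ix) [IF hdr_changed and deploy_stage THEN tag_release]. New: tag_release.
Round 4: (v) [IF link_lib and tag_release THEN format_ok]; (vii) [IF tag_release THEN cache_hit]. New: format_ok, cache_hit.
Fixed point reached. publish_ok is concluded only by (i); (i) needs compile_a (never derived).

no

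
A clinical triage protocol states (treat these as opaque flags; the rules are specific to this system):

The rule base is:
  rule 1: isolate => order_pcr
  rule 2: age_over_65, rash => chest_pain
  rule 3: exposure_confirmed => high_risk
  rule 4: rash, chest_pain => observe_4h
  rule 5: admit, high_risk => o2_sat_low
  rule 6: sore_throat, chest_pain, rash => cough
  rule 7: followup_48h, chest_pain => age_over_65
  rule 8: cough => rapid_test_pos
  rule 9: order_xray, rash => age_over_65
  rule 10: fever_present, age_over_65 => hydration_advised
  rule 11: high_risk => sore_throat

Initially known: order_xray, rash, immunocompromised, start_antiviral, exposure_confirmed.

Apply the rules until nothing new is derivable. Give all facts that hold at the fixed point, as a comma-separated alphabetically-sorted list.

Round 1 fires rule 3, rule 9, giving high_risk, age_over_65.
Round 2 fires rule 2, rule 11, giving chest_pain, sore_throat.
Round 3 fires rule 4, rule 6, giving observe_4h, cough.
Round 4 fires rule 8, giving rapid_test_pos.

age_over_65, chest_pain, cough, exposure_confirmed, high_risk, immunocompromised, observe_4h, order_xray, rapid_test_pos, rash, sore_throat, start_antiviral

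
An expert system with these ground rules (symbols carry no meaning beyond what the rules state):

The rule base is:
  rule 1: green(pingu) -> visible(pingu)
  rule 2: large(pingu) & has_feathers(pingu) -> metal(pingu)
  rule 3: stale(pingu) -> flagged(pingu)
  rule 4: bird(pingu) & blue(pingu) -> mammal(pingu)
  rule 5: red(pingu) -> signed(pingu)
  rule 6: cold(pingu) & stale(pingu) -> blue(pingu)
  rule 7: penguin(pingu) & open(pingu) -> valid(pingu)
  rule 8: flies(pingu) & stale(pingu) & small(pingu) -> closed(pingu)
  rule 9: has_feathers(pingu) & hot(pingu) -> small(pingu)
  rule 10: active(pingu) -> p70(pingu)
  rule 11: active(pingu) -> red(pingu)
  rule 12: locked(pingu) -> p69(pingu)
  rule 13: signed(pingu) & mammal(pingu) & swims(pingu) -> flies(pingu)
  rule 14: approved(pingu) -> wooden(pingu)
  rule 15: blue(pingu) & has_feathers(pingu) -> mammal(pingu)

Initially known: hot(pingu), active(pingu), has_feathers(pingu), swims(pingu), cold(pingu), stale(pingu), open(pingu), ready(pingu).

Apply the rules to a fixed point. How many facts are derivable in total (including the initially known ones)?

Round 1: rule 3 [stale(pingu) -> flagged(pingu)]; rule 6 [cold(pingu) & stale(pingu) -> blue(pingu)]; rule 9 [has_feathers(pingu) & hot(pingu) -> small(pingu)]; rule 10 [active(pingu) -> p70(pingu)]; rule 11 [active(pingu) -> red(pingu)]. Adds flagged(pingu), blue(pingu), small(pingu), p70(pingu), red(pingu).
Round 2: rule 5 [red(pingu) -> signed(pingu)]; rule 15 [blue(pingu) & has_feathers(pingu) -> mammal(pingu)]. Adds signed(pingu), mammal(pingu).
Round 3: rule 13 [signed(pingu) & mammal(pingu) & swims(pingu) -> flies(pingu)]. Adds flies(pingu).
Round 4: rule 8 [flies(pingu) & stale(pingu) & small(pingu) -> closed(pingu)]. Adds closed(pingu).
Closure: {active(pingu), blue(pingu), closed(pingu), cold(pingu), flagged(pingu), flies(pingu), has_feathers(pingu), hot(pingu), mammal(pingu), open(pingu), p70(pingu), ready(pingu), red(pingu), signed(pingu), small(pingu), stale(pingu), swims(pingu)} — 17 facts.

17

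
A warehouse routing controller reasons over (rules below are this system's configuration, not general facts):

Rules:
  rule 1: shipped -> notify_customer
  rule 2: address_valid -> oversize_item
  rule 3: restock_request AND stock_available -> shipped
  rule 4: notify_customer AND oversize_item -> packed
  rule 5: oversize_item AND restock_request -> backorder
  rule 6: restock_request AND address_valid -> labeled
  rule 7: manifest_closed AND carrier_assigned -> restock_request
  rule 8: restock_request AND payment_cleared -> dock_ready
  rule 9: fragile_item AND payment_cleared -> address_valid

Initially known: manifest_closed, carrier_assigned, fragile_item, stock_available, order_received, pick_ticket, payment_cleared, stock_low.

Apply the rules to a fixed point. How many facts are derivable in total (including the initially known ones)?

Round 1 fires rule 7, rule 9, giving restock_request, address_valid.
Round 2 fires rule 2, rule 3, rule 6, rule 8, giving oversize_item, shipped, labeled, dock_ready.
Round 3 fires rule 1, rule 5, giving notify_customer, backorder.
Round 4 fires rule 4, giving packed.
Closure: {address_valid, backorder, carrier_assigned, dock_ready, fragile_item, labeled, manifest_closed, notify_customer, order_received, oversize_item, packed, payment_cleared, pick_ticket, restock_request, shipped, stock_available, stock_low} — 17 facts.

17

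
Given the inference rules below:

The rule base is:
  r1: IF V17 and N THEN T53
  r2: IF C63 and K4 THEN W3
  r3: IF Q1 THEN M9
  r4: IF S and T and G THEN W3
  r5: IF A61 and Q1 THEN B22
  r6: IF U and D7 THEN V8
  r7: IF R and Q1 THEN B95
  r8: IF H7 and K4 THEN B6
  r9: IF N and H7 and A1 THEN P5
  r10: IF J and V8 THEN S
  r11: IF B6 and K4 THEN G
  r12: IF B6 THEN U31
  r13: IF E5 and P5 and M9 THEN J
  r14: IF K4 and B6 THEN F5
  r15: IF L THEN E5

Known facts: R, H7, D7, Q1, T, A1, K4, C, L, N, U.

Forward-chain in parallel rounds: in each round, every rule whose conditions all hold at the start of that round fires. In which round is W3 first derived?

4

Round 1: r3 [IF Q1 THEN M9]; r6 [IF U and D7 THEN V8]; r7 [IF R and Q1 THEN B95]; r8 [IF H7 and K4 THEN B6]; r9 [IF N and H7 and A1 THEN P5]; r15 [IF L THEN E5]. New: M9, V8, B95, B6, P5, E5.
Round 2: r11 [IF B6 and K4 THEN G]; r12 [IF B6 THEN U31]; r13 [IF E5 and P5 and M9 THEN J]; r14 [IF K4 and B6 THEN F5]. New: G, U31, J, F5.
Round 3: r10 [IF J and V8 THEN S]. New: S.
Round 4: r4 [IF S and T and G THEN W3]. New: W3.
W3 first appears in round 4.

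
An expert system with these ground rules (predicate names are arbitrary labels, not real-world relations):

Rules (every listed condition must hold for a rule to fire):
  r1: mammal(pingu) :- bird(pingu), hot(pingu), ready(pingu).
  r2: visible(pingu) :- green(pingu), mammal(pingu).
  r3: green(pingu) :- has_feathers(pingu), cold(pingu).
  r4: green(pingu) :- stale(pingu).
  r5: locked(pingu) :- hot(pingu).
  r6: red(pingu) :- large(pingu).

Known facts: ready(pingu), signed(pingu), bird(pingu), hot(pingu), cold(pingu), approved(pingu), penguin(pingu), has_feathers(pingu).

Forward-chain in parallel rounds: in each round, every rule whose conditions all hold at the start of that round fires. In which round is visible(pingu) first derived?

[1] r1 [mammal(pingu) :- bird(pingu), hot(pingu), ready(pingu).]; r3 [green(pingu) :- has_feathers(pingu), cold(pingu).]; r5 [locked(pingu) :- hot(pingu).]. ⇒ new: mammal(pingu), green(pingu), locked(pingu).
[2] r2 [visible(pingu) :- green(pingu), mammal(pingu).]. ⇒ new: visible(pingu).
visible(pingu) first appears in round 2.

2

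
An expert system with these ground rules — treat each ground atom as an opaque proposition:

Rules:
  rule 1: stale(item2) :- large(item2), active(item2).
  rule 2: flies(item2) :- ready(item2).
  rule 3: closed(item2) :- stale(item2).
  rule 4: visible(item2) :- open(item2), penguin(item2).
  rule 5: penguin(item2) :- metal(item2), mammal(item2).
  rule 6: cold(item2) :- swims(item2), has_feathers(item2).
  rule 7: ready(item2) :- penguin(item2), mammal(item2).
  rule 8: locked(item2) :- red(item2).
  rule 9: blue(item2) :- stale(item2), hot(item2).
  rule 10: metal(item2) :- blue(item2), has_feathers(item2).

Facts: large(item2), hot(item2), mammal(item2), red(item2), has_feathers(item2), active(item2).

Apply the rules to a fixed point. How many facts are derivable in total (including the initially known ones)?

Round 1: rule 1 [stale(item2) :- large(item2), active(item2).]; rule 8 [locked(item2) :- red(item2).]. New: stale(item2), locked(item2).
Round 2: rule 3 [closed(item2) :- stale(item2).]; rule 9 [blue(item2) :- stale(item2), hot(item2).]. New: closed(item2), blue(item2).
Round 3: rule 10 [metal(item2) :- blue(item2), has_feathers(item2).]. New: metal(item2).
Round 4: rule 5 [penguin(item2) :- metal(item2), mammal(item2).]. New: penguin(item2).
Round 5: rule 7 [ready(item2) :- penguin(item2), mammal(item2).]. New: ready(item2).
Round 6: rule 2 [flies(item2) :- ready(item2).]. New: flies(item2).
Closure: {active(item2), blue(item2), closed(item2), flies(item2), has_feathers(item2), hot(item2), large(item2), locked(item2), mammal(item2), metal(item2), penguin(item2), ready(item2), red(item2), stale(item2)} — 14 facts.

14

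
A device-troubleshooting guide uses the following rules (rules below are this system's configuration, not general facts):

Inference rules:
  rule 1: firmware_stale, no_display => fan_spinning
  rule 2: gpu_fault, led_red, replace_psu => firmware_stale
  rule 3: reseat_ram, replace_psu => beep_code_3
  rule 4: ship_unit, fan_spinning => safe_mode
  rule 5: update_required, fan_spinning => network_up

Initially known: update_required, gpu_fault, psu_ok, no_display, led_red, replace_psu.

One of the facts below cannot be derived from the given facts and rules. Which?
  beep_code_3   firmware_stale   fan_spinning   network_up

Round 1: rule 2 [gpu_fault, led_red, replace_psu => firmware_stale]. Adds firmware_stale.
Round 2: rule 1 [firmware_stale, no_display => fan_spinning]. Adds fan_spinning.
Round 3: rule 5 [update_required, fan_spinning => network_up]. Adds network_up.
Derived: firmware_stale (round 1), network_up (round 3), fan_spinning (round 2). beep_code_3 never appears in any round.

beep_code_3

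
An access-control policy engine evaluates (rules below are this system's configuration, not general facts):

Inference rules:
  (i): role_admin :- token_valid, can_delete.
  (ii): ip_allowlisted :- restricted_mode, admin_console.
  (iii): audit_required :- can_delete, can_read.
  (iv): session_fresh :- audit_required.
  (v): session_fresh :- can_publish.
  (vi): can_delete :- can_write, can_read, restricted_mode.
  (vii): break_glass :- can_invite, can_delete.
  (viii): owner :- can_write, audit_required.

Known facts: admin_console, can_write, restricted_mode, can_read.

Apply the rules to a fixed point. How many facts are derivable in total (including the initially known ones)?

9

[1] (ii) [ip_allowlisted :- restricted_mode, admin_console.]; (vi) [can_delete :- can_write, can_read, restricted_mode.]. ⇒ new: ip_allowlisted, can_delete.
[2] (iii) [audit_required :- can_delete, can_read.]. ⇒ new: audit_required.
[3] (iv) [session_fresh :- audit_required.]; (viii) [owner :- can_write, audit_required.]. ⇒ new: session_fresh, owner.
Closure: {admin_console, audit_required, can_delete, can_read, can_write, ip_allowlisted, owner, restricted_mode, session_fresh} — 9 facts.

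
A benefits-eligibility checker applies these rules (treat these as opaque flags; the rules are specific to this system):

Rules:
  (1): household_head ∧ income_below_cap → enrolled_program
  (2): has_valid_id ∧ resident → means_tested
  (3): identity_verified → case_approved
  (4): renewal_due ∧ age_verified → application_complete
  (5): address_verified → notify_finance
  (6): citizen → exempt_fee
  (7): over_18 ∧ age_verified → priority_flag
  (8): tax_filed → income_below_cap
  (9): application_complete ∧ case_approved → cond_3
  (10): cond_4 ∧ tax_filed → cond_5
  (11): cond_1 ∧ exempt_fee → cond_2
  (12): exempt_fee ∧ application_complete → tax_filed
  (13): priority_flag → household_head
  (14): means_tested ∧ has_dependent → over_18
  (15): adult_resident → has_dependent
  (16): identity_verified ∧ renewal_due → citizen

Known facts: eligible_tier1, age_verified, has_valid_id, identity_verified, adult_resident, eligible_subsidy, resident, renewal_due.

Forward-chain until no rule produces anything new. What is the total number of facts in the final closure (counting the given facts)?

21

Round 1 fires (2), (3), (4), (15), (16), giving means_tested, case_approved, application_complete, has_dependent, citizen.
Round 2 fires (6), (9), (14), giving exempt_fee, cond_3, over_18.
Round 3 fires (7), (12), giving priority_flag, tax_filed.
Round 4 fires (8), (13), giving income_below_cap, household_head.
Round 5 fires (1), giving enrolled_program.
Closure: {adult_resident, age_verified, application_complete, case_approved, citizen, cond_3, eligible_subsidy, eligible_tier1, enrolled_program, exempt_fee, has_dependent, has_valid_id, household_head, identity_verified, income_below_cap, means_tested, over_18, priority_flag, renewal_due, resident, tax_filed} — 21 facts.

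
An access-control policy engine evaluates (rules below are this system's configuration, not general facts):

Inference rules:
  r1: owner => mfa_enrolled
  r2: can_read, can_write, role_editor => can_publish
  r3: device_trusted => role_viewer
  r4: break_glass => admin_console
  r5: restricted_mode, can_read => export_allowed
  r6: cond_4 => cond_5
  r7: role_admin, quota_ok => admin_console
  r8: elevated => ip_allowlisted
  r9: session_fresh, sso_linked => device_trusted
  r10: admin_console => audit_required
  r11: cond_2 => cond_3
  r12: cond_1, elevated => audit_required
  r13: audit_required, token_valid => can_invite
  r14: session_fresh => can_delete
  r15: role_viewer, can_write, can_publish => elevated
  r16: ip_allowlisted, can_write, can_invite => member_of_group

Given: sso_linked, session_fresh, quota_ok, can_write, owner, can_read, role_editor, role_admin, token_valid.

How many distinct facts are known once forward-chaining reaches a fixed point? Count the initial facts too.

20

Round 1: r1 [owner => mfa_enrolled]; r2 [can_read, can_write, role_editor => can_publish]; r7 [role_admin, quota_ok => admin_console]; r9 [session_fresh, sso_linked => device_trusted]; r14 [session_fresh => can_delete]. Adds mfa_enrolled, can_publish, admin_console, device_trusted, can_delete.
Round 2: r3 [device_trusted => role_viewer]; r10 [admin_console => audit_required]. Adds role_viewer, audit_required.
Round 3: r13 [audit_required, token_valid => can_invite]; r15 [role_viewer, can_write, can_publish => elevated]. Adds can_invite, elevated.
Round 4: r8 [elevated => ip_allowlisted]. Adds ip_allowlisted.
Round 5: r16 [ip_allowlisted, can_write, can_invite => member_of_group]. Adds member_of_group.
Closure: {admin_console, audit_required, can_delete, can_invite, can_publish, can_read, can_write, device_trusted, elevated, ip_allowlisted, member_of_group, mfa_enrolled, owner, quota_ok, role_admin, role_editor, role_viewer, session_fresh, sso_linked, token_valid} — 20 facts.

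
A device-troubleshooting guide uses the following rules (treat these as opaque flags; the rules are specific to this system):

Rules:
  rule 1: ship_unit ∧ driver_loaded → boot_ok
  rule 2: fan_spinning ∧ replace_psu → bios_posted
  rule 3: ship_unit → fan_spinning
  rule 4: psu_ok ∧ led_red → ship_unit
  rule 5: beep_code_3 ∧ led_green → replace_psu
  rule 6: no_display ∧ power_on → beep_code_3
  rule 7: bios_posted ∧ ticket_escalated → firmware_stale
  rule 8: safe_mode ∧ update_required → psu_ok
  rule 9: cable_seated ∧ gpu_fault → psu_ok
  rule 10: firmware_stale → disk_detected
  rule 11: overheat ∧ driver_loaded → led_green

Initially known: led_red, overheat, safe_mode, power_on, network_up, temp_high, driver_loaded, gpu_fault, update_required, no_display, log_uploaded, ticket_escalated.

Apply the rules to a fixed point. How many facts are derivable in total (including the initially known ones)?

Round 1 — rule 6, rule 8, rule 11, derive beep_code_3, psu_ok, led_green.
Round 2 — rule 4, rule 5, derive ship_unit, replace_psu.
Round 3 — rule 1, rule 3, derive boot_ok, fan_spinning.
Round 4 — rule 2, derive bios_posted.
Round 5 — rule 7, derive firmware_stale.
Round 6 — rule 10, derive disk_detected.
Closure: {beep_code_3, bios_posted, boot_ok, disk_detected, driver_loaded, fan_spinning, firmware_stale, gpu_fault, led_green, led_red, log_uploaded, network_up, no_display, overheat, power_on, psu_ok, replace_psu, safe_mode, ship_unit, temp_high, ticket_escalated, update_required} — 22 facts.

22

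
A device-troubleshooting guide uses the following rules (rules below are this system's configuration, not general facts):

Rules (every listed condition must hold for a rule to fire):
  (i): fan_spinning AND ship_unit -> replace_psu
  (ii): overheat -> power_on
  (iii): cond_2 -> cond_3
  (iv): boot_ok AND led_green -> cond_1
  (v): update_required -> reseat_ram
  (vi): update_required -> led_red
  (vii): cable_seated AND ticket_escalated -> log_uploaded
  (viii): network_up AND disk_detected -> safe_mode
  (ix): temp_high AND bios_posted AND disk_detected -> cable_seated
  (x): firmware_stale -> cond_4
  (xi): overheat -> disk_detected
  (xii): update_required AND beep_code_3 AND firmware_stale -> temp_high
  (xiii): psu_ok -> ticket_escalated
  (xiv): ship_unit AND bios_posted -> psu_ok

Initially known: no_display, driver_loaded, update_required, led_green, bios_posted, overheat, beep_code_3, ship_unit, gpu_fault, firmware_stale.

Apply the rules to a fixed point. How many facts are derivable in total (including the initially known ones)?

Round 1: (ii) [overheat -> power_on]; (v) [update_required -> reseat_ram]; (vi) [update_required -> led_red]; (x) [firmware_stale -> cond_4]; (xi) [overheat -> disk_detected]; (xii) [update_required AND beep_code_3 AND firmware_stale -> temp_high]; (xiv) [ship_unit AND bios_posted -> psu_ok]. New: power_on, reseat_ram, led_red, cond_4, disk_detected, temp_high, psu_ok.
Round 2: (ix) [temp_high AND bios_posted AND disk_detected -> cable_seated]; (xiii) [psu_ok -> ticket_escalated]. New: cable_seated, ticket_escalated.
Round 3: (vii) [cable_seated AND ticket_escalated -> log_uploaded]. New: log_uploaded.
Closure: {beep_code_3, bios_posted, cable_seated, cond_4, disk_detected, driver_loaded, firmware_stale, gpu_fault, led_green, led_red, log_uploaded, no_display, overheat, power_on, psu_ok, reseat_ram, ship_unit, temp_high, ticket_escalated, update_required} — 20 facts.

20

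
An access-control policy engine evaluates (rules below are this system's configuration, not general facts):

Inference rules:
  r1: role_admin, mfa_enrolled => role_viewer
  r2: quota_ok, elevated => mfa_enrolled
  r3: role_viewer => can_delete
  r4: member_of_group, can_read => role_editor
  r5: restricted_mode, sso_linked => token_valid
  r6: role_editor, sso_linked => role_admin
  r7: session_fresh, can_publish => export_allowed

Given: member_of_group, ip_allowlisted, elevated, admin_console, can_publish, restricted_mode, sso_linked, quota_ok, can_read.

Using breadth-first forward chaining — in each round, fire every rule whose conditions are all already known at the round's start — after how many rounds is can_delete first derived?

4

Round 1: r2 [quota_ok, elevated => mfa_enrolled]; r4 [member_of_group, can_read => role_editor]; r5 [restricted_mode, sso_linked => token_valid]. New: mfa_enrolled, role_editor, token_valid.
Round 2: r6 [role_editor, sso_linked => role_admin]. New: role_admin.
Round 3: r1 [role_admin, mfa_enrolled => role_viewer]. New: role_viewer.
Round 4: r3 [role_viewer => can_delete]. New: can_delete.
can_delete first appears in round 4.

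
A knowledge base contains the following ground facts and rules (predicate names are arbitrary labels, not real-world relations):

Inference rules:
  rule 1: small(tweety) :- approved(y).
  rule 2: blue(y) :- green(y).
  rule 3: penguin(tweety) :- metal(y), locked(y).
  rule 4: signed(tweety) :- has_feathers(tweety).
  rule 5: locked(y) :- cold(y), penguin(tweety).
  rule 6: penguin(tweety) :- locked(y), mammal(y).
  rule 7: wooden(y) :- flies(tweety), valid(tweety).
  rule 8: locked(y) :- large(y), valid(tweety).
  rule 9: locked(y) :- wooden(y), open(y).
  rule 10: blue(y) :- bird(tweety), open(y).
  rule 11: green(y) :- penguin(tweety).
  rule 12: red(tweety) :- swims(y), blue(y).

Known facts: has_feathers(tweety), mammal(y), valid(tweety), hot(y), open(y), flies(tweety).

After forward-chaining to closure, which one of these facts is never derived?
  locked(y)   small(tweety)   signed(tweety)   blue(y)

small(tweety)

Round 1: rule 4 [signed(tweety) :- has_feathers(tweety).]; rule 7 [wooden(y) :- flies(tweety), valid(tweety).]. Adds signed(tweety), wooden(y).
Round 2: rule 9 [locked(y) :- wooden(y), open(y).]. Adds locked(y).
Round 3: rule 6 [penguin(tweety) :- locked(y), mammal(y).]. Adds penguin(tweety).
Round 4: rule 11 [green(y) :- penguin(tweety).]. Adds green(y).
Round 5: rule 2 [blue(y) :- green(y).]. Adds blue(y).
Derived: signed(tweety) (round 1), blue(y) (round 5), locked(y) (round 2). small(tweety) never appears in any round.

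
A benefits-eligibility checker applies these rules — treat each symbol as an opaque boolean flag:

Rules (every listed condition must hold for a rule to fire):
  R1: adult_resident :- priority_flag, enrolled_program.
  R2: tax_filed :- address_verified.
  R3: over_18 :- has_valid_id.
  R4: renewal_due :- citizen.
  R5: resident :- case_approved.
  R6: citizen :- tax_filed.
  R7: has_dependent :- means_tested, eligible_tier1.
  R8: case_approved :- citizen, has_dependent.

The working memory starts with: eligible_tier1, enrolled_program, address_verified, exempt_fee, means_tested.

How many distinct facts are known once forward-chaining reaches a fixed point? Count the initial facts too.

11

Round 1: R2 [tax_filed :- address_verified.]; R7 [has_dependent :- means_tested, eligible_tier1.]. New: tax_filed, has_dependent.
Round 2: R6 [citizen :- tax_filed.]. New: citizen.
Round 3: R4 [renewal_due :- citizen.]; R8 [case_approved :- citizen, has_dependent.]. New: renewal_due, case_approved.
Round 4: R5 [resident :- case_approved.]. New: resident.
Closure: {address_verified, case_approved, citizen, eligible_tier1, enrolled_program, exempt_fee, has_dependent, means_tested, renewal_due, resident, tax_filed} — 11 facts.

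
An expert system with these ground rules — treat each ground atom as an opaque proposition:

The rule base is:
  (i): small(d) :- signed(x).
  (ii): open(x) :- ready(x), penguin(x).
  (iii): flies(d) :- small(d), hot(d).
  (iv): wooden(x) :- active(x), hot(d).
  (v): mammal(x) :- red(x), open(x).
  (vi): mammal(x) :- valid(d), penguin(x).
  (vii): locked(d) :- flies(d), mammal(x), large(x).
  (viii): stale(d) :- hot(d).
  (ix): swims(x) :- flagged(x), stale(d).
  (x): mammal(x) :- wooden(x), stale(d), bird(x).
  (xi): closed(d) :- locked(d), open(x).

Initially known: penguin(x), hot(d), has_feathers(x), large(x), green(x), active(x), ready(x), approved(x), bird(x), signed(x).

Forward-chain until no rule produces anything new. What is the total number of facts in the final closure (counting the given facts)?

Round 1 fires (i), (ii), (iv), (viii), giving small(d), open(x), wooden(x), stale(d).
Round 2 fires (iii), (x), giving flies(d), mammal(x).
Round 3 fires (vii), giving locked(d).
Round 4 fires (xi), giving closed(d).
Closure: {active(x), approved(x), bird(x), closed(d), flies(d), green(x), has_feathers(x), hot(d), large(x), locked(d), mammal(x), open(x), penguin(x), ready(x), signed(x), small(d), stale(d), wooden(x)} — 18 facts.

18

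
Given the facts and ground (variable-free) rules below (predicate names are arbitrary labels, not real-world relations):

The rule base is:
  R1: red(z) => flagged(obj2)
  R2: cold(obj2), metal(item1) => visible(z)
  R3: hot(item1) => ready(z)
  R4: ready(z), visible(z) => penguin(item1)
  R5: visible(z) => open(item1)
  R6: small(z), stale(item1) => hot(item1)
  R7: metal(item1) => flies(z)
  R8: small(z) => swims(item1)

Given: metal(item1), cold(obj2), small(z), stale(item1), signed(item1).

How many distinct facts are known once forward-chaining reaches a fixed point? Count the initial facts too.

12

Round 1 fires R2, R6, R7, R8, giving visible(z), hot(item1), flies(z), swims(item1).
Round 2 fires R3, R5, giving ready(z), open(item1).
Round 3 fires R4, giving penguin(item1).
Closure: {cold(obj2), flies(z), hot(item1), metal(item1), open(item1), penguin(item1), ready(z), signed(item1), small(z), stale(item1), swims(item1), visible(z)} — 12 facts.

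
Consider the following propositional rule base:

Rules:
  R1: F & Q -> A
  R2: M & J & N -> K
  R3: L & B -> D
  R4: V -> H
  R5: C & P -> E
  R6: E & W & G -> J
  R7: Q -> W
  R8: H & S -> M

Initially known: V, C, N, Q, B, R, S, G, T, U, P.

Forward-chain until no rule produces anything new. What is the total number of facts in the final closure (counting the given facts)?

[1] R4 [V -> H]; R5 [C & P -> E]; R7 [Q -> W]. ⇒ new: H, E, W.
[2] R6 [E & W & G -> J]; R8 [H & S -> M]. ⇒ new: J, M.
[3] R2 [M & J & N -> K]. ⇒ new: K.
Closure: {B, C, E, G, H, J, K, M, N, P, Q, R, S, T, U, V, W} — 17 facts.

17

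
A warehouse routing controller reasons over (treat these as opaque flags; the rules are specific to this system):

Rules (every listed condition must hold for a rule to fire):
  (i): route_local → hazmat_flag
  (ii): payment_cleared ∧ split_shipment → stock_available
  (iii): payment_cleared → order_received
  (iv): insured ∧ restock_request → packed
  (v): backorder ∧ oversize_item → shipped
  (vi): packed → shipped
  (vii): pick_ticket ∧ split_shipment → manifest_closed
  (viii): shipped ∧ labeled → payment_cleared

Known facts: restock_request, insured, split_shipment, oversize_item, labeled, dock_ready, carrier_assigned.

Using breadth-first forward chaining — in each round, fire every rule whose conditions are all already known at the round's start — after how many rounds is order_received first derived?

Round 1 fires (iv), giving packed.
Round 2 fires (vi), giving shipped.
Round 3 fires (viii), giving payment_cleared.
Round 4 fires (ii), (iii), giving stock_available, order_received.
order_received first appears in round 4.

4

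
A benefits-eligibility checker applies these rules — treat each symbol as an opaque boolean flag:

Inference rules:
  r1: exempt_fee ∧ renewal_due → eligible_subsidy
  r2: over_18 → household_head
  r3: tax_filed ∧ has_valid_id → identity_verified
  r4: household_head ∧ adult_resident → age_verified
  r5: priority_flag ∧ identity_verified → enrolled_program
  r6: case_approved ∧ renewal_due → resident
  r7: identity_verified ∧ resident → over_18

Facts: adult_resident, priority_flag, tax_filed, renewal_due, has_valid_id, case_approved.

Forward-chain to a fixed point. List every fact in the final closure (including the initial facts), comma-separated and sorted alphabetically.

adult_resident, age_verified, case_approved, enrolled_program, has_valid_id, household_head, identity_verified, over_18, priority_flag, renewal_due, resident, tax_filed

Round 1: r3 [tax_filed ∧ has_valid_id → identity_verified]; r6 [case_approved ∧ renewal_due → resident]. New: identity_verified, resident.
Round 2: r5 [priority_flag ∧ identity_verified → enrolled_program]; r7 [identity_verified ∧ resident → over_18]. New: enrolled_program, over_18.
Round 3: r2 [over_18 → household_head]. New: household_head.
Round 4: r4 [household_head ∧ adult_resident → age_verified]. New: age_verified.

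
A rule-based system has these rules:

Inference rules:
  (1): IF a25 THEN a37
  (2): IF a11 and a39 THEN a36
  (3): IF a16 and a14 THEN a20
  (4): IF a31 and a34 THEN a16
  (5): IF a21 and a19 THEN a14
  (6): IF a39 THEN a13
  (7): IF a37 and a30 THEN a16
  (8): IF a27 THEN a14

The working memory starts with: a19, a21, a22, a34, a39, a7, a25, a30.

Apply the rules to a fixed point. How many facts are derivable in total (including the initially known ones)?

Round 1 fires (1), (5), (6), giving a37, a14, a13.
Round 2 fires (7), giving a16.
Round 3 fires (3), giving a20.
Closure: {a13, a14, a16, a19, a20, a21, a22, a25, a30, a34, a37, a39, a7} — 13 facts.

13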